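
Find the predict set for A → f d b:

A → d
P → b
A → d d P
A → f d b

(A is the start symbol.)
{ 'f' }

PREDICT(A → f d b) = (FIRST(RHS) \ {ε}) ∪ (FOLLOW(A) if ε ∈ FIRST(RHS), i.e. RHS ⇒* ε)
FIRST(f d b) = { 'f' }
ε ∉ FIRST(f d b), so FOLLOW(A) is not added.
PREDICT(A → f d b) = { 'f' }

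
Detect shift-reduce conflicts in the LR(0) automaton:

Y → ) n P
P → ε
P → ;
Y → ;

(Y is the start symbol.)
Yes — I4: [P → .] vs [P → . ;]

A shift-reduce conflict occurs when an LR(0) state has both:
  - a complete (reduce) item [A → α .] (dot at the end), and
  - a shift item [B → β . c γ] (dot before a terminal).

Augment with Y' → Y and build the canonical LR(0) collection (I0 = CLOSURE({[Y' → . Y]}), then GOTO on every symbol after a dot until no new states appear). It has 7 states:
  I0: { [Y → . ) n P], [Y → . ;], [Y' → . Y] }  — shift
  I1: { [Y → ) . n P] }  — shift
  I2: { [Y → ; .] }  — reduce
  I3: { [Y' → Y .] }  — accept
  I4: { [P → . ;], [P → .], [Y → ) n . P] }  — shift, reduce
  I5: { [P → ; .] }  — reduce
  I6: { [Y → ) n P .] }  — reduce

I4 contains reduce item [P → .] and shift item [P → . ;] — shift-reduce conflict.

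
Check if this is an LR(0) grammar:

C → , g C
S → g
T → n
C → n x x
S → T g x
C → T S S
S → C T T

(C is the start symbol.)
A grammar is LR(0) if no state in the canonical LR(0) collection has:
  - both a shift item (dot before a terminal) and a complete item (shift-reduce conflict), or
  - two or more complete items (reduce-reduce conflict; the accept item [C' → C .] counts as a complete item here).

Augment with C' → C and build the canonical LR(0) collection (I0 = CLOSURE({[C' → . C]}), then GOTO on every symbol after a dot until no new states appear). It has 19 states:
  I0: { [C → . , g C], [C → . T S S], [C → . n x x], [C' → . C], [T → . n] }  — shift
  I1: { [C → , . g C] }  — shift
  I2: { [C' → C .] }  — accept
  I3: { [C → . , g C], [C → . T S S], [C → . n x x], [C → T . S S], [S → . C T T], [S → . T g x], [S → . g], [T → . n] }  — shift
  I4: { [C → n . x x], [T → n .] }  — shift, reduce
  I5: { [C → n x . x] }  — shift
  I6: { [C → n x x .] }  — reduce
  I7: { [S → C . T T], [T → . n] }  — shift
  I8: { [C → . , g C], [C → . T S S], [C → . n x x], [C → T S . S], [S → . C T T], [S → . T g x], [S → . g], [T → . n] }  — shift
  I9: { [C → . , g C], [C → . T S S], [C → . n x x], [C → T . S S], [S → . C T T], [S → . T g x], [S → . g], [S → T . g x], [T → . n] }  — shift
  I10: { [S → g .] }  — reduce
  I11: { [S → T g . x], [S → g .] }  — shift, reduce
  I12: { [S → T g x .] }  — reduce
  I13: { [C → T S S .] }  — reduce
  I14: { [S → C T . T], [T → . n] }  — shift
  I15: { [T → n .] }  — reduce
  I16: { [S → C T T .] }  — reduce
  I17: { [C → , g . C], [C → . , g C], [C → . T S S], [C → . n x x], [T → . n] }  — shift
  I18: { [C → , g C .] }  — reduce

Conflict in state I4:
  Shift-reduce conflict between [T → n .] and [C → n . x x]
So the grammar is NOT LR(0).

Answer: No. Shift-reduce conflict between [T → n .] and [C → n . x x]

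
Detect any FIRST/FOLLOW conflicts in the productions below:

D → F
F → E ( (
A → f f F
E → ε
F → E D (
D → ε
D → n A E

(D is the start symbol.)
A FIRST/FOLLOW conflict occurs when a non-terminal N has a nullable alternative N → β (β ⇒* ε) and another alternative N → α with FIRST(α) ∩ FOLLOW(N) ≠ ∅: on such a lookahead the parser cannot decide between expanding α and letting N vanish via β.

Nullable non-terminals: D, E.
FIRST sets used below: FIRST(F) = { '(', 'n' }

D: nullable alternative(s) D → ε; FOLLOW(D) = { $, '(' }
  D → F: FIRST \ {ε} = { '(', 'n' } — overlaps FOLLOW(D) on { '(' }: CONFLICT
  D → ε: FIRST \ {ε} = { } — this is the only nullable alternative, skip
  D → n A E: FIRST \ {ε} = { 'n' } — disjoint from FOLLOW(D)
E has a nullable alternative but only one production, so nothing to check.

A, F have no nullable alternative, so no FIRST/FOLLOW check is needed there.

So the grammar has 1 FIRST/FOLLOW conflict (marked CONFLICT above).

Answer: Yes. D → F with FOLLOW(D) on { '(' }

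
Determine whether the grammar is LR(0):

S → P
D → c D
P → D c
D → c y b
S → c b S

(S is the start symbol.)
A grammar is LR(0) if no state in the canonical LR(0) collection has:
  - both a shift item (dot before a terminal) and a complete item (shift-reduce conflict), or
  - two or more complete items (reduce-reduce conflict; the accept item [S' → S .] counts as a complete item here).

Augment with S' → S and build the canonical LR(0) collection (I0 = CLOSURE({[S' → . S]}), then GOTO on every symbol after a dot until no new states appear). It has 12 states:
  I0: { [D → . c D], [D → . c y b], [P → . D c], [S → . P], [S → . c b S], [S' → . S] }  — shift
  I1: { [P → D . c] }  — shift
  I2: { [S → P .] }  — reduce
  I3: { [S' → S .] }  — accept
  I4: { [D → . c D], [D → . c y b], [D → c . D], [D → c . y b], [S → c . b S] }  — shift
  I5: { [D → c D .] }  — reduce
  I6: { [D → . c D], [D → . c y b], [P → . D c], [S → . P], [S → . c b S], [S → c b . S] }  — shift
  I7: { [D → . c D], [D → . c y b], [D → c . D], [D → c . y b] }  — shift
  I8: { [D → c y . b] }  — shift
  I9: { [D → c y b .] }  — reduce
  I10: { [S → c b S .] }  — reduce
  I11: { [P → D c .] }  — reduce

Every state is either a pure shift/goto state or contains exactly one complete item and nothing to shift — no conflicts. The grammar is LR(0).

Answer: Yes, the grammar is LR(0)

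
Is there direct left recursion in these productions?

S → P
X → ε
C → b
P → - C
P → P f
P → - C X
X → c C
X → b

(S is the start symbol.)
Yes, P is left-recursive

S → P: starts with P
X → ε: starts with ε
C → b: starts with b
P → - C: starts with '-'
P → P f: LEFT RECURSIVE (starts with P)
P → - C X: starts with '-'
X → c C: starts with c
X → b: starts with b

The grammar has direct left recursion on: P.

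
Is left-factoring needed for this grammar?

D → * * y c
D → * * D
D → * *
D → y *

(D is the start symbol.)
Yes, D has productions with common prefix '* *'

Left-factoring is needed when two productions for the same non-terminal
share a common prefix on the right-hand side.

Productions for D:
  D → * * y c
  D → * * D
  D → * *
  D → y *

Found common prefix '* *' in productions for D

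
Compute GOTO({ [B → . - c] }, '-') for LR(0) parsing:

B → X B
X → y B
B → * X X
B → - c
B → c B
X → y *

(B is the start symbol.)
{ [B → - . c] }

GOTO(I, '-') = CLOSURE({ [A → αX.β] : [A → α.Xβ] ∈ I, X = '-' })

Items with dot before '-', with the dot advanced:
  [B → . - c] → [B → - . c]
Closure adds nothing (no advanced item has the dot before a non-terminal).

GOTO = { [B → - . c] }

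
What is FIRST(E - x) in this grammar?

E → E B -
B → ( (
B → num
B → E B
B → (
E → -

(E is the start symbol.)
FIRST sets of the non-terminals involved (from the grammar, by fixed-point iteration):
  FIRST(E) = { '-' }

To compute FIRST(E - x), process the symbols left to right:
Symbol E is a non-terminal. Add FIRST(E) \ {ε} = { '-' }
E is not nullable (ε ∉ FIRST(E)), so stop here.
FIRST(E - x) = { '-' }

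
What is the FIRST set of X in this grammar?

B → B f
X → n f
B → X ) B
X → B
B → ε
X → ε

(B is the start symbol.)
FIRST sets of the other non-terminals involved (by the same procedure, iterated to a fixed point):
  FIRST(B) = { ')', 'f', 'n', ε }

From X → n f:
  - n is a terminal: add 'n' and stop
From X → B:
  - B is a non-terminal: add FIRST(B) \ {ε} = { ')', 'f', 'n' }
    B is nullable and nothing follows, so the whole right-hand side can vanish: ε ∈ FIRST(X)
From X → ε:
  - ε-production, so ε ∈ FIRST(X)

Collecting: FIRST(X) = { ')', 'f', 'n', ε }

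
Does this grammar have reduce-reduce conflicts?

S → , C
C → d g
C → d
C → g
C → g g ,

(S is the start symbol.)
No reduce-reduce conflicts

A reduce-reduce conflict occurs when an LR(0) state has two complete items [A → α .] and [B → β .] — both call for a reduction, and with no lookahead the parser cannot choose between them.

Augment with S' → S and build the canonical LR(0) collection (I0 = CLOSURE({[S' → . S]}), then GOTO on every symbol after a dot until no new states appear). It has 9 states:
  I0: { [S → . , C], [S' → . S] }  — shift
  I1: { [C → . d g], [C → . d], [C → . g g ,], [C → . g], [S → , . C] }  — shift
  I2: { [S' → S .] }  — accept
  I3: { [S → , C .] }  — reduce
  I4: { [C → d . g], [C → d .] }  — shift, reduce
  I5: { [C → g . g ,], [C → g .] }  — shift, reduce
  I6: { [C → g g . ,] }  — shift
  I7: { [C → g g , .] }  — reduce
  I8: { [C → d g .] }  — reduce

No state contains more than one complete item.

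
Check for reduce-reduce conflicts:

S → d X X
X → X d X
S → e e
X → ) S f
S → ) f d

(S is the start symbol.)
No reduce-reduce conflicts

Augment with S' → S and build the canonical LR(0) collection (I0 = CLOSURE({[S' → . S]}), then GOTO on every symbol after a dot until no new states appear). It has 15 states:
  I0: { [S → . ) f d], [S → . d X X], [S → . e e], [S' → . S] }  — shift
  I1: { [S → ) . f d] }  — shift
  I2: { [S' → S .] }  — accept
  I3: { [S → d . X X], [X → . ) S f], [X → . X d X] }  — shift
  I4: { [S → e . e] }  — shift
  I5: { [S → e e .] }  — reduce
  I6: { [S → . ) f d], [S → . d X X], [S → . e e], [X → ) . S f] }  — shift
  I7: { [S → d X . X], [X → . ) S f], [X → . X d X], [X → X . d X] }  — shift
  I8: { [S → d X X .], [X → X . d X] }  — shift, reduce
  I9: { [X → . ) S f], [X → . X d X], [X → X d . X] }  — shift
  I10: { [X → X . d X], [X → X d X .] }  — shift, reduce
  I11: { [X → ) S . f] }  — shift
  I12: { [X → ) S f .] }  — reduce
  I13: { [S → ) f . d] }  — shift
  I14: { [S → ) f d .] }  — reduce

No state contains more than one complete item.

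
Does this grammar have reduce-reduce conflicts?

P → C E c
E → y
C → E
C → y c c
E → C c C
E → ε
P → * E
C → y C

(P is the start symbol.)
Yes — I5: [E → .] vs [E → y .]; I14: [C → E .] vs [P → * E .]

A reduce-reduce conflict occurs when an LR(0) state has two complete items [A → α .] and [B → β .] — both call for a reduction, and with no lookahead the parser cannot choose between them.

Augment with P' → P and build the canonical LR(0) collection (I0 = CLOSURE({[P' → . P]}), then GOTO on every symbol after a dot until no new states appear). It has 15 states:
  I0: { [C → . E], [C → . y C], [C → . y c c], [E → . C c C], [E → . y], [E → .], [P → . * E], [P → . C E c], [P' → . P] }  — shift, reduce
  I1: { [C → . E], [C → . y C], [C → . y c c], [E → . C c C], [E → . y], [E → .], [P → * . E] }  — shift, reduce
  I2: { [C → . E], [C → . y C], [C → . y c c], [E → . C c C], [E → . y], [E → .], [E → C . c C], [P → C . E c] }  — shift, reduce
  I3: { [C → E .] }  — reduce
  I4: { [P' → P .] }  — accept
  I5: { [C → . E], [C → . y C], [C → . y c c], [C → y . C], [C → y . c c], [E → . C c C], [E → . y], [E → .], [E → y .] }  — shift, 2 reduces
  I6: { [C → y C .], [E → C . c C] }  — shift, reduce
  I7: { [C → y c . c] }  — shift
  I8: { [C → y c c .] }  — reduce
  I9: { [C → . E], [C → . y C], [C → . y c c], [E → . C c C], [E → . y], [E → .], [E → C c . C] }  — shift, reduce
  I10: { [E → C . c C], [E → C c C .] }  — shift, reduce
  I11: { [E → C . c C] }  — shift
  I12: { [C → E .], [P → C E . c] }  — shift, reduce
  I13: { [P → C E c .] }  — reduce
  I14: { [C → E .], [P → * E .] }  — 2 reduces

I5 contains complete items [E → .], [E → y .] — reduce-reduce conflict.
I14 contains complete items [C → E .], [P → * E .] — reduce-reduce conflict.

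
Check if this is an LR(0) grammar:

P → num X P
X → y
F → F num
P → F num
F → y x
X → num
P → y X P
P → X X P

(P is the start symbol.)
A grammar is LR(0) if no state in the canonical LR(0) collection has:
  - both a shift item (dot before a terminal) and a complete item (shift-reduce conflict), or
  - two or more complete items (reduce-reduce conflict; the accept item [P' → P .] counts as a complete item here).

Augment with P' → P and build the canonical LR(0) collection (I0 = CLOSURE({[P' → . P]}), then GOTO on every symbol after a dot until no new states appear). It has 16 states:
  I0: { [F → . F num], [F → . y x], [P → . F num], [P → . X X P], [P → . num X P], [P → . y X P], [P' → . P], [X → . num], [X → . y] }  — shift
  I1: { [F → F . num], [P → F . num] }  — shift
  I2: { [P' → P .] }  — accept
  I3: { [P → X . X P], [X → . num], [X → . y] }  — shift
  I4: { [P → num . X P], [X → . num], [X → . y], [X → num .] }  — shift, reduce
  I5: { [F → y . x], [P → y . X P], [X → . num], [X → . y], [X → y .] }  — shift, reduce
  I6: { [F → . F num], [F → . y x], [P → . F num], [P → . X X P], [P → . num X P], [P → . y X P], [P → y X . P], [X → . num], [X → . y] }  — shift
  I7: { [X → num .] }  — reduce
  I8: { [F → y x .] }  — reduce
  I9: { [X → y .] }  — reduce
  I10: { [P → y X P .] }  — reduce
  I11: { [F → . F num], [F → . y x], [P → . F num], [P → . X X P], [P → . num X P], [P → . y X P], [P → num X . P], [X → . num], [X → . y] }  — shift
  I12: { [P → num X P .] }  — reduce
  I13: { [F → . F num], [F → . y x], [P → . F num], [P → . X X P], [P → . num X P], [P → . y X P], [P → X X . P], [X → . num], [X → . y] }  — shift
  I14: { [P → X X P .] }  — reduce
  I15: { [F → F num .], [P → F num .] }  — 2 reduces

Conflict in state I4:
  Shift-reduce conflict between [X → num .] and [X → . num]
So the grammar is NOT LR(0).

Answer: No. Shift-reduce conflict between [X → num .] and [X → . num]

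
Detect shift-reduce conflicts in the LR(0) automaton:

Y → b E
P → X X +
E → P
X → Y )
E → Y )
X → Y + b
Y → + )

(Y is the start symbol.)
No shift-reduce conflicts

Augment with Y' → Y and build the canonical LR(0) collection (I0 = CLOSURE({[Y' → . Y]}), then GOTO on every symbol after a dot until no new states appear). It has 16 states:
  I0: { [Y → . + )], [Y → . b E], [Y' → . Y] }  — shift
  I1: { [Y → + . )] }  — shift
  I2: { [Y' → Y .] }  — accept
  I3: { [E → . P], [E → . Y )], [P → . X X +], [X → . Y )], [X → . Y + b], [Y → . + )], [Y → . b E], [Y → b . E] }  — shift
  I4: { [Y → b E .] }  — reduce
  I5: { [E → P .] }  — reduce
  I6: { [P → X . X +], [X → . Y )], [X → . Y + b], [Y → . + )], [Y → . b E] }  — shift
  I7: { [E → Y . )], [X → Y . )], [X → Y . + b] }  — shift
  I8: { [E → Y ) .], [X → Y ) .] }  — 2 reduces
  I9: { [X → Y + . b] }  — shift
  I10: { [X → Y + b .] }  — reduce
  I11: { [P → X X . +] }  — shift
  I12: { [X → Y . )], [X → Y . + b] }  — shift
  I13: { [X → Y ) .] }  — reduce
  I14: { [P → X X + .] }  — reduce
  I15: { [Y → + ) .] }  — reduce

No state contains both a complete item and a shift item.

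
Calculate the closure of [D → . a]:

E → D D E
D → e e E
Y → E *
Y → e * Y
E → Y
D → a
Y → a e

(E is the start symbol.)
To compute CLOSURE, for each item [A → α.Bβ] where B is a non-terminal, add [B → .γ] for all productions B → γ; repeat for the newly added items until nothing changes.

Start with: [D → . a]
The dot precedes the terminal a, so nothing is added.

CLOSURE = { [D → . a] }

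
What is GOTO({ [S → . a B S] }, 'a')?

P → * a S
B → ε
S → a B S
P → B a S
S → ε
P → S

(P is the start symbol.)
GOTO(I, 'a') = CLOSURE({ [A → αX.β] : [A → α.Xβ] ∈ I, X = 'a' })

Items with dot before 'a', with the dot advanced:
  [S → . a B S] → [S → a . B S]
Closure of the advanced items:
  [S → a . B S] has the dot before B: add [B → .]

GOTO = { [B → .], [S → a . B S] }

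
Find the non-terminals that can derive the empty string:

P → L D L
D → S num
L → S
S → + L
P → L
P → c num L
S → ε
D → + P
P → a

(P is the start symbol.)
A non-terminal is nullable if it can derive ε (the empty string): either it has an ε-production, or it has a production whose right-hand side consists entirely of nullable non-terminals.

ε-productions: S → ε
So S is immediately nullable.
L → S: every symbol on the right is nullable, so L is nullable too.
P → L: every symbol on the right is nullable, so P is nullable too.
No further non-terminal can be added: every production for the remaining non-terminals contains a terminal or a non-nullable non-terminal.
Nullable = { 'L', 'P', 'S' }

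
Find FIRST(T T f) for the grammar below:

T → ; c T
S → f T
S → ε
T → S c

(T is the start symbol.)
FIRST sets of the non-terminals involved (from the grammar, by fixed-point iteration):
  FIRST(T) = { ';', 'c', 'f' }

To compute FIRST(T T f), process the symbols left to right:
Symbol T is a non-terminal. Add FIRST(T) \ {ε} = { ';', 'c', 'f' }
T is not nullable (ε ∉ FIRST(T)), so stop here.
FIRST(T T f) = { ';', 'c', 'f' }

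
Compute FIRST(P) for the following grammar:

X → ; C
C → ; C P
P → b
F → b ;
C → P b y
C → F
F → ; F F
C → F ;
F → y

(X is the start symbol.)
To compute FIRST(P), examine every production with P on the left-hand side, reading each right-hand side left to right until a non-nullable symbol is reached.

From P → b:
  - b is a terminal: add 'b' and stop

Collecting: FIRST(P) = { 'b' }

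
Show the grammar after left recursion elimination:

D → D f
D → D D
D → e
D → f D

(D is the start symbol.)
D is directly left-recursive. The standard transformation for
  A → A α₁ | ... | A α_m | β₁ | ... | β_n
is
  A  → β₁ A' | ... | β_n A'
  A' → α₁ A' | ... | α_m A' | ε

D → e becomes D → e D'
D → f D becomes D → f D D'
D → D f becomes D' → f D'
D → D D becomes D' → D D'
Add D' → ε

Resulting grammar:
D → e D'
D → f D D'
D' → f D'
D' → D D'
D' → ε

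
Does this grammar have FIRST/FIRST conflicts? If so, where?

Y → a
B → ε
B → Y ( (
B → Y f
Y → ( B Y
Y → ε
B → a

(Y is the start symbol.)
FIRST sets of the non-terminals at (or reachable through a nullable prefix from) the front of some alternative:
  FIRST(Y) = { '(', 'a', ε }

Productions for Y:
  Y → a: FIRST = { 'a' }
  Y → ( B Y: FIRST = { '(' }
  Y → ε: FIRST = { ε }
Productions for B:
  B → ε: FIRST = { ε }
  B → Y ( (: FIRST = { '(', 'a' }
  B → Y f: FIRST = { '(', 'a', 'f' }
  B → a: FIRST = { 'a' }

Conflict for B: B → Y ( ( and B → Y f
  Overlap: { '(', 'a' }
Conflict for B: B → Y ( ( and B → a
  Overlap: { 'a' }
Conflict for B: B → Y f and B → a
  Overlap: { 'a' }

Answer: Yes. B → Y '(' '(' / B → Y f on { '(', 'a' }; B → Y '(' '(' / B → a on { 'a' }; B → Y f / B → a on { 'a' }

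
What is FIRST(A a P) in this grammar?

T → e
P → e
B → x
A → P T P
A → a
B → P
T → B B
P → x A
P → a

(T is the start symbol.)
{ 'a', 'e', 'x' }

FIRST sets of the non-terminals involved (from the grammar, by fixed-point iteration):
  FIRST(A) = { 'a', 'e', 'x' }

To compute FIRST(A a P), process the symbols left to right:
Symbol A is a non-terminal. Add FIRST(A) \ {ε} = { 'a', 'e', 'x' }
A is not nullable (ε ∉ FIRST(A)), so stop here.
FIRST(A a P) = { 'a', 'e', 'x' }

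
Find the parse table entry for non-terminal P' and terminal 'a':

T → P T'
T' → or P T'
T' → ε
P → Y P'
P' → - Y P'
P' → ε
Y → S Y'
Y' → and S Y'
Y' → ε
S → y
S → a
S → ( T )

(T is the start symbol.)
To find M[P', 'a'], we find productions for P' where 'a' is in the predict set (PREDICT(N → α) = (FIRST(α) \ {ε}) ∪ (FOLLOW(N) if α ⇒* ε)).

Relevant sets:
  FOLLOW(P') = { $, ')', 'or' }

P' → - Y P': PREDICT = { '-' }
P' → ε: PREDICT = { $, ')', 'or' }

M[P', 'a'] is empty (no production applies)

Answer: Empty (error entry)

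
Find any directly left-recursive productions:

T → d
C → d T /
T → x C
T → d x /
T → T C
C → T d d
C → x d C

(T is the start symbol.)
Yes, T is left-recursive

T → d: starts with d
C → d T /: starts with d
T → x C: starts with x
T → d x /: starts with d
T → T C: LEFT RECURSIVE (starts with T)
C → T d d: starts with T
C → x d C: starts with x

The grammar has direct left recursion on: T.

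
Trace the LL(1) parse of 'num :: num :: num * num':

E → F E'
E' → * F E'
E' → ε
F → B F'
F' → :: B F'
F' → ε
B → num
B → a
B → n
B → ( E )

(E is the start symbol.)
LL(1) parsing maintains a stack (initially the start symbol over $) and the input. At each step: if the stack top is a terminal, match it against the current input token; if it is a non-terminal N, replace it with the RHS of M[N, lookahead] (the unique production whose predict set contains the lookahead).

Stack is shown with the top on the left.

Stack         Input                      Action
-----------------------------------------------
E $           num :: num :: num * num $  output E → F E'
F E' $        num :: num :: num * num $  output F → B F'
B F' E' $     num :: num :: num * num $  output B → num
num F' E' $   num :: num :: num * num $  match 'num'
F' E' $       :: num :: num * num $      output F' → :: B F'
:: B F' E' $  :: num :: num * num $      match '::'
B F' E' $     num :: num * num $         output B → num
num F' E' $   num :: num * num $         match 'num'
F' E' $       :: num * num $             output F' → :: B F'
:: B F' E' $  :: num * num $             match '::'
B F' E' $     num * num $                output B → num
num F' E' $   num * num $                match 'num'
F' E' $       * num $                    output F' → ε
E' $          * num $                    output E' → * F E'
* F E' $      * num $                    match '*'
F E' $        num $                      output F → B F'
B F' E' $     num $                      output B → num
num F' E' $   num $                      match 'num'
F' E' $       $                          output F' → ε
E' $          $                          output E' → ε
$             $                          accept

The string is accepted.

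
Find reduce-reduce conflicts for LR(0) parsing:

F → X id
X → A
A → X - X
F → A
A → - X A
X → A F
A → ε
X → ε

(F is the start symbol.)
Yes — I0: [A → .] vs [X → .]; I1: [A → .] vs [X → .]; I2: [A → .] vs [F → A .]; I5: [A → .] vs [X → .]; I7: [A → .] vs [X → .]; I10: [A → .] vs [X → .]; I11: [A → .] vs [X → .]; I12: [A → .] vs [A → - X A .]; I14: [A → .] vs [A → X - X .]

A reduce-reduce conflict occurs when an LR(0) state has two complete items [A → α .] and [B → β .] — both call for a reduction, and with no lookahead the parser cannot choose between them.

Augment with F' → F and build the canonical LR(0) collection (I0 = CLOSURE({[F' → . F]}), then GOTO on every symbol after a dot until no new states appear). It has 15 states:
  I0: { [A → . - X A], [A → . X - X], [A → .], [F → . A], [F → . X id], [F' → . F], [X → . A F], [X → . A], [X → .] }  — shift, 2 reduces
  I1: { [A → - . X A], [A → . - X A], [A → . X - X], [A → .], [X → . A F], [X → . A], [X → .] }  — shift, 2 reduces
  I2: { [A → . - X A], [A → . X - X], [A → .], [F → . A], [F → . X id], [F → A .], [X → . A F], [X → . A], [X → .], [X → A . F], [X → A .] }  — shift, 4 reduces
  I3: { [F' → F .] }  — accept
  I4: { [A → X . - X], [F → X . id] }  — shift
  I5: { [A → . - X A], [A → . X - X], [A → .], [A → X - . X], [X → . A F], [X → . A], [X → .] }  — shift, 2 reduces
  I6: { [F → X id .] }  — reduce
  I7: { [A → . - X A], [A → . X - X], [A → .], [F → . A], [F → . X id], [X → . A F], [X → . A], [X → .], [X → A . F], [X → A .] }  — shift, 3 reduces
  I8: { [A → X - X .], [A → X . - X] }  — shift, reduce
  I9: { [X → A F .] }  — reduce
  I10: { [A → - X . A], [A → . - X A], [A → . X - X], [A → .], [A → X . - X], [X → . A F], [X → . A], [X → .] }  — shift, 2 reduces
  I11: { [A → - . X A], [A → . - X A], [A → . X - X], [A → .], [A → X - . X], [X → . A F], [X → . A], [X → .] }  — shift, 2 reduces
  I12: { [A → - X A .], [A → . - X A], [A → . X - X], [A → .], [F → . A], [F → . X id], [X → . A F], [X → . A], [X → .], [X → A . F], [X → A .] }  — shift, 4 reduces
  I13: { [A → X . - X] }  — shift
  I14: { [A → - X . A], [A → . - X A], [A → . X - X], [A → .], [A → X - X .], [A → X . - X], [X → . A F], [X → . A], [X → .] }  — shift, 3 reduces

I0 contains complete items [A → .], [X → .] — reduce-reduce conflict.
I1 contains complete items [A → .], [X → .] — reduce-reduce conflict.
I2 contains complete items [A → .], [F → A .], [X → .], [X → A .] — reduce-reduce conflict.
I5 contains complete items [A → .], [X → .] — reduce-reduce conflict.
I7 contains complete items [A → .], [X → .], [X → A .] — reduce-reduce conflict.
I10 contains complete items [A → .], [X → .] — reduce-reduce conflict.
I11 contains complete items [A → .], [X → .] — reduce-reduce conflict.
I12 contains complete items [A → .], [A → - X A .], [X → .], [X → A .] — reduce-reduce conflict.
I14 contains complete items [A → .], [A → X - X .], [X → .] — reduce-reduce conflict.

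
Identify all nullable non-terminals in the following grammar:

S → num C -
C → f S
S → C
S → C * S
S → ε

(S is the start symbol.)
A non-terminal is nullable if it can derive ε (the empty string): either it has an ε-production, or it has a production whose right-hand side consists entirely of nullable non-terminals.

ε-productions: S → ε
So S is immediately nullable.
No further non-terminal can be added: every production for the remaining non-terminals contains a terminal or a non-nullable non-terminal.
Nullable = { 'S' }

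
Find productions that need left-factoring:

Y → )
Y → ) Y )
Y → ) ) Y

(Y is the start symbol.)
Left-factoring is needed when two productions for the same non-terminal
share a common prefix on the right-hand side.

Productions for Y:
  Y → )
  Y → ) Y )
  Y → ) ) Y

Found common prefix ')' in productions for Y

Answer: Yes, Y has productions with common prefix ')'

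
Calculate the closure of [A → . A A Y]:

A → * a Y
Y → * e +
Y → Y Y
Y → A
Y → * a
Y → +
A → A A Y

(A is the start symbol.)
To compute CLOSURE, for each item [A → α.Bβ] where B is a non-terminal, add [B → .γ] for all productions B → γ; repeat for the newly added items until nothing changes.

Start with: [A → . A A Y]
  [A → . A A Y] has the dot before A: add [A → . * a Y]
No further items can be added.

CLOSURE = { [A → . * a Y], [A → . A A Y] }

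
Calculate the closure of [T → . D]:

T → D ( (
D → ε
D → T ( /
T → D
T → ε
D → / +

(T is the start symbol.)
{ [D → . / +], [D → . T ( /], [D → .], [T → . D ( (], [T → . D], [T → .] }

To compute CLOSURE, for each item [A → α.Bβ] where B is a non-terminal, add [B → .γ] for all productions B → γ; repeat for the newly added items until nothing changes.

Start with: [T → . D]
  [T → . D] has the dot before D: add [D → .], [D → . T ( /], [D → . / +]
  [D → . T ( /] has the dot before T: add [T → . D ( (], [T → .]
No further items can be added.

CLOSURE = { [D → . / +], [D → . T ( /], [D → .], [T → . D ( (], [T → . D], [T → .] }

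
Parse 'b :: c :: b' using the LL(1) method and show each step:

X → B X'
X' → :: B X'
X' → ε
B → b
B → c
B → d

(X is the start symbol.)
Stack is shown with the top on the left.

Stack      Input          Action
--------------------------------
X $        b :: c :: b $  output X → B X'
B X' $     b :: c :: b $  output B → b
b X' $     b :: c :: b $  match 'b'
X' $       :: c :: b $    output X' → :: B X'
:: B X' $  :: c :: b $    match '::'
B X' $     c :: b $       output B → c
c X' $     c :: b $       match 'c'
X' $       :: b $         output X' → :: B X'
:: B X' $  :: b $         match '::'
B X' $     b $            output B → b
b X' $     b $            match 'b'
X' $       $              output X' → ε
$          $              accept

The string is accepted.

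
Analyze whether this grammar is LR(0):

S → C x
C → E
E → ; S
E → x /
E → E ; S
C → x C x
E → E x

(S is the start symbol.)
No. Shift-reduce conflict between [C → E .] and [E → E . ; S]

Augment with S' → S and build the canonical LR(0) collection (I0 = CLOSURE({[S' → . S]}), then GOTO on every symbol after a dot until no new states appear). It has 14 states:
  I0: { [C → . E], [C → . x C x], [E → . ; S], [E → . E ; S], [E → . E x], [E → . x /], [S → . C x], [S' → . S] }  — shift
  I1: { [C → . E], [C → . x C x], [E → . ; S], [E → . E ; S], [E → . E x], [E → . x /], [E → ; . S], [S → . C x] }  — shift
  I2: { [S → C . x] }  — shift
  I3: { [C → E .], [E → E . ; S], [E → E . x] }  — shift, reduce
  I4: { [S' → S .] }  — accept
  I5: { [C → . E], [C → . x C x], [C → x . C x], [E → . ; S], [E → . E ; S], [E → . E x], [E → . x /], [E → x . /] }  — shift
  I6: { [E → x / .] }  — reduce
  I7: { [C → x C . x] }  — shift
  I8: { [C → x C x .] }  — reduce
  I9: { [C → . E], [C → . x C x], [E → . ; S], [E → . E ; S], [E → . E x], [E → . x /], [E → E ; . S], [S → . C x] }  — shift
  I10: { [E → E x .] }  — reduce
  I11: { [E → E ; S .] }  — reduce
  I12: { [S → C x .] }  — reduce
  I13: { [E → ; S .] }  — reduce

Conflict in state I3:
  Shift-reduce conflict between [C → E .] and [E → E . ; S]
So the grammar is NOT LR(0).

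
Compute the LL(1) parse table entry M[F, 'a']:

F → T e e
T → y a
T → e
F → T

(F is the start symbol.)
To find M[F, 'a'], we find productions for F where 'a' is in the predict set (PREDICT(N → α) = (FIRST(α) \ {ε}) ∪ (FOLLOW(N) if α ⇒* ε)).

Relevant sets:
  FIRST(T) = { 'e', 'y' }

F → T e e: PREDICT = { 'e', 'y' }
F → T: PREDICT = { 'e', 'y' }

M[F, 'a'] is empty (no production applies)

Answer: Empty (error entry)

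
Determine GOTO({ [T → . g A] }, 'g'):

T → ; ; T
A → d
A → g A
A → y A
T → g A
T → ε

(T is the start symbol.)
{ [A → . d], [A → . g A], [A → . y A], [T → g . A] }

GOTO(I, 'g') = CLOSURE({ [A → αX.β] : [A → α.Xβ] ∈ I, X = 'g' })

Items with dot before 'g', with the dot advanced:
  [T → . g A] → [T → g . A]
Closure of the advanced items:
  [T → g . A] has the dot before A: add [A → . d], [A → . g A], [A → . y A]

GOTO = { [A → . d], [A → . g A], [A → . y A], [T → g . A] }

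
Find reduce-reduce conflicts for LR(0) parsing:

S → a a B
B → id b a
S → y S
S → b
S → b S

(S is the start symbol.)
Augment with S' → S and build the canonical LR(0) collection (I0 = CLOSURE({[S' → . S]}), then GOTO on every symbol after a dot until no new states appear). It has 12 states:
  I0: { [S → . a a B], [S → . b S], [S → . b], [S → . y S], [S' → . S] }  — shift
  I1: { [S' → S .] }  — accept
  I2: { [S → a . a B] }  — shift
  I3: { [S → . a a B], [S → . b S], [S → . b], [S → . y S], [S → b . S], [S → b .] }  — shift, reduce
  I4: { [S → . a a B], [S → . b S], [S → . b], [S → . y S], [S → y . S] }  — shift
  I5: { [S → y S .] }  — reduce
  I6: { [S → b S .] }  — reduce
  I7: { [B → . id b a], [S → a a . B] }  — shift
  I8: { [S → a a B .] }  — reduce
  I9: { [B → id . b a] }  — shift
  I10: { [B → id b . a] }  — shift
  I11: { [B → id b a .] }  — reduce

No state contains more than one complete item.

Answer: No reduce-reduce conflicts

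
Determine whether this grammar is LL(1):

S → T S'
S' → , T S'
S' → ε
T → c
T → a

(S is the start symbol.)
A grammar is LL(1) if for each non-terminal N with multiple productions, the predict sets of those productions are pairwise disjoint, where PREDICT(N → α) = (FIRST(α) \ {ε}) ∪ (FOLLOW(N) if α ⇒* ε).

Relevant sets:
  FOLLOW(S') = { $ }

For S':
  PREDICT(S' → ',' T S') = { ',' }
  PREDICT(S' → ε) = { $ }
For T:
  PREDICT(T → c) = { 'c' }
  PREDICT(T → a) = { 'a' }
S has a single production, so nothing to check there.

All predict sets are disjoint. The grammar IS LL(1).

Answer: Yes, the grammar is LL(1).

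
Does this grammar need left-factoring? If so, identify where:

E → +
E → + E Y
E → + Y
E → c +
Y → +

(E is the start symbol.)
Yes, E has productions with common prefix '+'

Left-factoring is needed when two productions for the same non-terminal
share a common prefix on the right-hand side.

Productions for E:
  E → +
  E → + E Y
  E → + Y
  E → c +

Found common prefix '+' in productions for E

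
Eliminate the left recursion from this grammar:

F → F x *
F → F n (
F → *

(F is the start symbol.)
F is directly left-recursive. The standard transformation for
  A → A α₁ | ... | A α_m | β₁ | ... | β_n
is
  A  → β₁ A' | ... | β_n A'
  A' → α₁ A' | ... | α_m A' | ε

F → * becomes F → * F'
F → F x * becomes F' → x * F'
F → F n ( becomes F' → n ( F'
Add F' → ε

Resulting grammar:
F → * F'
F' → x * F'
F' → n ( F'
F' → ε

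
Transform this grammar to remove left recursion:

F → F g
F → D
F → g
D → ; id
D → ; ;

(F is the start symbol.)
F is directly left-recursive. The standard transformation for
  A → A α₁ | ... | A α_m | β₁ | ... | β_n
is
  A  → β₁ A' | ... | β_n A'
  A' → α₁ A' | ... | α_m A' | ε

F → D becomes F → D F'
F → g becomes F → g F'
F → F g becomes F' → g F'
Add F' → ε

Productions for other non-terminals are unchanged:
  D → ; id
  D → ; ;

Resulting grammar:
F → D F'
F → g F'
F' → g F'
F' → ε
D → ; id
D → ; ;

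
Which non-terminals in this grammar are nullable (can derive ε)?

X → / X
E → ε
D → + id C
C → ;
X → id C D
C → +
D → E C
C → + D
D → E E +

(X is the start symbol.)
{ 'E' }

A non-terminal is nullable if it can derive ε (the empty string): either it has an ε-production, or it has a production whose right-hand side consists entirely of nullable non-terminals.

ε-productions: E → ε
So E is immediately nullable.
No further non-terminal can be added: every production for the remaining non-terminals contains a terminal or a non-nullable non-terminal.
Nullable = { 'E' }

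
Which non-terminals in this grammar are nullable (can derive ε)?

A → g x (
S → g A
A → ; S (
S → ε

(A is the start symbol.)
{ 'S' }

A non-terminal is nullable if it can derive ε (the empty string): either it has an ε-production, or it has a production whose right-hand side consists entirely of nullable non-terminals.

ε-productions: S → ε
So S is immediately nullable.
No further non-terminal can be added: every production for the remaining non-terminals contains a terminal or a non-nullable non-terminal.
Nullable = { 'S' }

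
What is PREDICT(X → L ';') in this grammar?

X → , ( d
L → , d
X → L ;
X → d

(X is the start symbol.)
PREDICT(X → L ';') = (FIRST(RHS) \ {ε}) ∪ (FOLLOW(X) if ε ∈ FIRST(RHS), i.e. RHS ⇒* ε)
FIRST(L) = { ',' }
FIRST(L ';') = { ',' }
ε ∉ FIRST(L ';'), so FOLLOW(X) is not added.
PREDICT(X → L ';') = { ',' }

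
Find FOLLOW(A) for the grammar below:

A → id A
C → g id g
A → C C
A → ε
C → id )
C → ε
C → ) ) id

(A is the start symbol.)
{ $ }

A is the start symbol, so $ ∈ FOLLOW(A).
In A → id A: A is at the end; this adds FOLLOW(A) to itself — nothing new

Taking the union: FOLLOW(A) = { $ }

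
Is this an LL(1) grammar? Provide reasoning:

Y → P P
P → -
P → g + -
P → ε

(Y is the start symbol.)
A grammar is LL(1) if for each non-terminal N with multiple productions, the predict sets of those productions are pairwise disjoint, where PREDICT(N → α) = (FIRST(α) \ {ε}) ∪ (FOLLOW(N) if α ⇒* ε).

Relevant sets:
  FOLLOW(P) = { $, '-', 'g' }

For P:
  PREDICT(P → '-') = { '-' }
  PREDICT(P → g '+' '-') = { 'g' }
  PREDICT(P → ε) = { $, '-', 'g' }
Y has a single production, so nothing to check there.

Conflict found: Predict set conflict for P: { '-' }
The grammar is NOT LL(1).

Answer: No. Predict set conflict for P: { '-' }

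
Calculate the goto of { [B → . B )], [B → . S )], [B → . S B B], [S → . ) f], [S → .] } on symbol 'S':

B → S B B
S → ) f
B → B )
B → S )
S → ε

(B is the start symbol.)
GOTO(I, 'S') = CLOSURE({ [A → αX.β] : [A → α.Xβ] ∈ I, X = 'S' })

Items with dot before 'S', with the dot advanced:
  [B → . S )] → [B → S . )]
  [B → . S B B] → [B → S . B B]
Closure of the advanced items:
  [B → S . B B] has the dot before B: add [B → . S B B], [B → . B )], [B → . S )]
  [B → . S B B] has the dot before S: add [S → . ) f], [S → .]

GOTO = { [B → . B )], [B → . S )], [B → . S B B], [B → S . )], [B → S . B B], [S → . ) f], [S → .] }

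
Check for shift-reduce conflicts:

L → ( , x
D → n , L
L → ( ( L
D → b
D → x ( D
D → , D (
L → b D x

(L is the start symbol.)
Augment with L' → L and build the canonical LR(0) collection (I0 = CLOSURE({[L' → . L]}), then GOTO on every symbol after a dot until no new states appear). It has 20 states:
  I0: { [L → . ( ( L], [L → . ( , x], [L → . b D x], [L' → . L] }  — shift
  I1: { [L → ( . ( L], [L → ( . , x] }  — shift
  I2: { [L' → L .] }  — accept
  I3: { [D → . , D (], [D → . b], [D → . n , L], [D → . x ( D], [L → b . D x] }  — shift
  I4: { [D → , . D (], [D → . , D (], [D → . b], [D → . n , L], [D → . x ( D] }  — shift
  I5: { [L → b D . x] }  — shift
  I6: { [D → b .] }  — reduce
  I7: { [D → n . , L] }  — shift
  I8: { [D → x . ( D] }  — shift
  I9: { [D → . , D (], [D → . b], [D → . n , L], [D → . x ( D], [D → x ( . D] }  — shift
  I10: { [D → x ( D .] }  — reduce
  I11: { [D → n , . L], [L → . ( ( L], [L → . ( , x], [L → . b D x] }  — shift
  I12: { [D → n , L .] }  — reduce
  I13: { [L → b D x .] }  — reduce
  I14: { [D → , D . (] }  — shift
  I15: { [D → , D ( .] }  — reduce
  I16: { [L → ( ( . L], [L → . ( ( L], [L → . ( , x], [L → . b D x] }  — shift
  I17: { [L → ( , . x] }  — shift
  I18: { [L → ( , x .] }  — reduce
  I19: { [L → ( ( L .] }  — reduce

No state contains both a complete item and a shift item.

Answer: No shift-reduce conflicts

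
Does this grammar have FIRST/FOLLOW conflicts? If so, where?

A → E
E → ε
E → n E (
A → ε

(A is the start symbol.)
No FIRST/FOLLOW conflicts.

A FIRST/FOLLOW conflict occurs when a non-terminal N has a nullable alternative N → β (β ⇒* ε) and another alternative N → α with FIRST(α) ∩ FOLLOW(N) ≠ ∅: on such a lookahead the parser cannot decide between expanding α and letting N vanish via β.

Nullable non-terminals: A, E.
FIRST sets used below: FIRST(E) = { 'n', ε }

A: nullable alternative(s) A → E, A → ε; FOLLOW(A) = { $ }
  A → E: FIRST \ {ε} = { 'n' } — disjoint from FOLLOW(A)
  A → ε: FIRST \ {ε} = { } — disjoint from FOLLOW(A)

E: nullable alternative(s) E → ε; FOLLOW(E) = { $, '(' }
  E → ε: FIRST \ {ε} = { } — this is the only nullable alternative, skip
  E → n E (: FIRST \ {ε} = { 'n' } — disjoint from FOLLOW(E)

No FIRST/FOLLOW conflicts found.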